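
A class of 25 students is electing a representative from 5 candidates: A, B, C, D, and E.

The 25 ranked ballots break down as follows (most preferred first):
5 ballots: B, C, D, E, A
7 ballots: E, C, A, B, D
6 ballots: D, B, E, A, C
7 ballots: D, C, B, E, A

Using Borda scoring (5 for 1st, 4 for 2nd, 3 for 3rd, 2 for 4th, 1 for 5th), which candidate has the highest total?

D

A: 5×1 + 7×3 + 6×2 + 7×1 = 45
B: 5×5 + 7×2 + 6×4 + 7×3 = 84
C: 5×4 + 7×4 + 6×1 + 7×4 = 82
D: 5×3 + 7×1 + 6×5 + 7×5 = 87
E: 5×2 + 7×5 + 6×3 + 7×2 = 77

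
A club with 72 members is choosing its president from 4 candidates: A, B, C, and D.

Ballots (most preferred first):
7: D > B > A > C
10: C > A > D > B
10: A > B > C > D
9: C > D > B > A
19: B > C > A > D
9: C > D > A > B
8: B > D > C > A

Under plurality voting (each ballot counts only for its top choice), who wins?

C

First-place votes: A 10, B 27, C 28, D 7.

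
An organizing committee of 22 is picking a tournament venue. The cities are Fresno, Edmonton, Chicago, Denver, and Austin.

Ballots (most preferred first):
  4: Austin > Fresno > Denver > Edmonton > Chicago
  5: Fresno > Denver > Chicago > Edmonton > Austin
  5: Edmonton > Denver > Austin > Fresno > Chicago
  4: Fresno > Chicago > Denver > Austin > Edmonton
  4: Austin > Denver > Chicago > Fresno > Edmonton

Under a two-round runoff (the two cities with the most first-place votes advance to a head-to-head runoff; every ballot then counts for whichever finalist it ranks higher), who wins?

Round 1 first-place votes: Fresno 9, Edmonton 5, Chicago 0, Denver 0, Austin 8. Fresno and Austin advance.
Runoff: Fresno is ranked above Austin on 9 ballots, Austin above Fresno on 13.

Austin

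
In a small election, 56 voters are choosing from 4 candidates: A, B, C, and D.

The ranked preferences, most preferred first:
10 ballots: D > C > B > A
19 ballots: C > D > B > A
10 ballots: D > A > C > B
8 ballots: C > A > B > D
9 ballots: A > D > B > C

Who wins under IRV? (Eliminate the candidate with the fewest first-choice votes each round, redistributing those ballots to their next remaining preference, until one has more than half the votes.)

Round 1: A 9, B 0, C 27, D 20. B eliminated.
Round 2: A 9, C 27, D 20. A eliminated.
Round 3: C 27, D 29. D has a majority (≥29).

D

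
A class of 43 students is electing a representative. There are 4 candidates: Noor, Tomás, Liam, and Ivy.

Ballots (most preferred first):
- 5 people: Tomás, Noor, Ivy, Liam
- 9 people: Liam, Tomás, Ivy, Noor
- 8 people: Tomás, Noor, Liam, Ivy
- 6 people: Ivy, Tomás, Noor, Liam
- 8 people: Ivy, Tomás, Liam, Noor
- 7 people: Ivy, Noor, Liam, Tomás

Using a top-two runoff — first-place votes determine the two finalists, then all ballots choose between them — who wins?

Round 1 first-place votes: Noor 0, Tomás 13, Liam 9, Ivy 21. Ivy and Tomás advance.
Runoff: Ivy is ranked above Tomás on 21 ballots, Tomás above Ivy on 22.

Tomás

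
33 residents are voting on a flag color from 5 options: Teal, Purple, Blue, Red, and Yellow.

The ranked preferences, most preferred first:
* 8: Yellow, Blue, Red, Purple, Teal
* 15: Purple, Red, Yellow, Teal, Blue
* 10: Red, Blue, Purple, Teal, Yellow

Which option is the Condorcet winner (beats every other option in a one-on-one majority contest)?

Red

Red vs Teal: 33–0
Red vs Purple: 18–15
Red vs Blue: 25–8
Red vs Yellow: 25–8
Red beats every other option.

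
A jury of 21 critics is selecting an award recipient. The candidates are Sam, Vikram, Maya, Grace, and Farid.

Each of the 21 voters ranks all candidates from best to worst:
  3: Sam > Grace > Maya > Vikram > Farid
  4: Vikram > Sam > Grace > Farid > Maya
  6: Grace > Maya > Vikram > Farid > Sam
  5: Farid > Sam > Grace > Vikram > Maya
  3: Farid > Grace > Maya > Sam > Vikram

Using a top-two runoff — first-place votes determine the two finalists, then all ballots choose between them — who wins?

Grace

Round 1 first-place votes: Sam 3, Vikram 4, Maya 0, Grace 6, Farid 8. Farid and Grace advance.
Runoff: Farid is ranked above Grace on 8 ballots, Grace above Farid on 13.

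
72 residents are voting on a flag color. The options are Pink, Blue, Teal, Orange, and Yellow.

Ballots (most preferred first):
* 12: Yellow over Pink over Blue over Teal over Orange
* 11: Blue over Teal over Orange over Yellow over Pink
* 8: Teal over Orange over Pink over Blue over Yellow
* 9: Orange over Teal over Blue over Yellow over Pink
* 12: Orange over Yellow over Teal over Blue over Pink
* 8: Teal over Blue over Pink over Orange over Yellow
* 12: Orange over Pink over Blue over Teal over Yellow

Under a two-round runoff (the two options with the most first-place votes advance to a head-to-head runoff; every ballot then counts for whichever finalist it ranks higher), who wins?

Round 1 first-place votes: Pink 0, Blue 11, Teal 16, Orange 33, Yellow 12. Orange and Teal advance.
Runoff: Orange is ranked above Teal on 33 ballots, Teal above Orange on 39.

Teal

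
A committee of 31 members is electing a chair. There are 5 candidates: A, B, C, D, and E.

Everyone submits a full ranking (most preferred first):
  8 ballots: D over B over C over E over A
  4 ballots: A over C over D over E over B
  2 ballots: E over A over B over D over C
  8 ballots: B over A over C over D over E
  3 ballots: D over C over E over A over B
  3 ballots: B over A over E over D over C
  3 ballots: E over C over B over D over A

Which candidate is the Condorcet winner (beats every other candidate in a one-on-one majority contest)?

B vs A: 22–9
B vs C: 21–10
B vs D: 16–15
B vs E: 19–12
B beats every other candidate.

B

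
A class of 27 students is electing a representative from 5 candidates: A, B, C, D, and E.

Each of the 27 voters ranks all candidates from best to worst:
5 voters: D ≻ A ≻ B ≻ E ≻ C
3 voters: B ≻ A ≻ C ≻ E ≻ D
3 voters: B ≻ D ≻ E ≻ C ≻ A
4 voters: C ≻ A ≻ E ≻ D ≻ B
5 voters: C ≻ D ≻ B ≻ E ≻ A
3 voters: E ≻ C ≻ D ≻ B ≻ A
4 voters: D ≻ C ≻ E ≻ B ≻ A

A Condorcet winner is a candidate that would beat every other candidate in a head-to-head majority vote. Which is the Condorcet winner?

C vs A: 19–8
C vs B: 16–11
C vs D: 15–12
C vs E: 16–11
C beats every other candidate.

C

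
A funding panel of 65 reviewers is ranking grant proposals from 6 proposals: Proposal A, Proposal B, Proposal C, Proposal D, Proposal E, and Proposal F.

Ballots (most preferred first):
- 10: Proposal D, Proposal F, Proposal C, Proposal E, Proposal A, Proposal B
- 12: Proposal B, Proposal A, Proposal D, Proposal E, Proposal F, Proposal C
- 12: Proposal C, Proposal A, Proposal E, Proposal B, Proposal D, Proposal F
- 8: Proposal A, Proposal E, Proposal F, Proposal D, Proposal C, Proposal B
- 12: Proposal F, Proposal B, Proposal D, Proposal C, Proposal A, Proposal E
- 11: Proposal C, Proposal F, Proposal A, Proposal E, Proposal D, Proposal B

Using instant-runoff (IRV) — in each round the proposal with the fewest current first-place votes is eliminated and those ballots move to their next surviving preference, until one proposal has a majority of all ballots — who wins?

Proposal F

Round 1: Proposal A 8, Proposal B 12, Proposal C 23, Proposal D 10, Proposal E 0, Proposal F 12. Proposal E eliminated.
Round 2: Proposal A 8, Proposal B 12, Proposal C 23, Proposal D 10, Proposal F 12. Proposal A eliminated.
Round 3: Proposal B 12, Proposal C 23, Proposal D 10, Proposal F 20. Proposal D eliminated.
Round 4: Proposal B 12, Proposal C 23, Proposal F 30. Proposal B eliminated.
Round 5: Proposal C 23, Proposal F 42. Proposal F has a majority (≥33).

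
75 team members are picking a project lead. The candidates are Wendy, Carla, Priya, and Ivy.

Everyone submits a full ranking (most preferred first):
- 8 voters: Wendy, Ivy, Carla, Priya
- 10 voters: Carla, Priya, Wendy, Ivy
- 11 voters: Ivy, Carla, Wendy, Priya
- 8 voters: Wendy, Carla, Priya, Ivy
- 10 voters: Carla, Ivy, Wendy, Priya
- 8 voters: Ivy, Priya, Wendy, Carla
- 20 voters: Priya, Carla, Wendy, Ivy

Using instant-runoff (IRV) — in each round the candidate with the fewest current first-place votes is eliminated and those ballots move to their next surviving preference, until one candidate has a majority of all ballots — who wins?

Round 1: Wendy 16, Carla 20, Priya 20, Ivy 19. Wendy eliminated.
Round 2: Carla 28, Priya 20, Ivy 27. Priya eliminated.
Round 3: Carla 48, Ivy 27. Carla has a majority (≥38).

Carla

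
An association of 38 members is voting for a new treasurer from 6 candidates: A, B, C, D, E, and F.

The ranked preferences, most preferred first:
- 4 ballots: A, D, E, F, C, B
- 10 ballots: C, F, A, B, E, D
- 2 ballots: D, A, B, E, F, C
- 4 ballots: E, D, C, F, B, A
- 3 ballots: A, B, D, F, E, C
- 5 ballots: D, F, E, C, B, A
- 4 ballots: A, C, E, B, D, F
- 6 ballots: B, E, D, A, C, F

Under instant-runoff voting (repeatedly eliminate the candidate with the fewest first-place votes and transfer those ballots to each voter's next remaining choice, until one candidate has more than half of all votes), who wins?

Round 1: A 11, B 6, C 10, D 7, E 4, F 0. F eliminated.
Round 2: A 11, B 6, C 10, D 7, E 4. E eliminated.
Round 3: A 11, B 6, C 10, D 11. B eliminated.
Round 4: A 11, C 10, D 17. C eliminated.
Round 5: A 21, D 17. A has a majority (≥20).

A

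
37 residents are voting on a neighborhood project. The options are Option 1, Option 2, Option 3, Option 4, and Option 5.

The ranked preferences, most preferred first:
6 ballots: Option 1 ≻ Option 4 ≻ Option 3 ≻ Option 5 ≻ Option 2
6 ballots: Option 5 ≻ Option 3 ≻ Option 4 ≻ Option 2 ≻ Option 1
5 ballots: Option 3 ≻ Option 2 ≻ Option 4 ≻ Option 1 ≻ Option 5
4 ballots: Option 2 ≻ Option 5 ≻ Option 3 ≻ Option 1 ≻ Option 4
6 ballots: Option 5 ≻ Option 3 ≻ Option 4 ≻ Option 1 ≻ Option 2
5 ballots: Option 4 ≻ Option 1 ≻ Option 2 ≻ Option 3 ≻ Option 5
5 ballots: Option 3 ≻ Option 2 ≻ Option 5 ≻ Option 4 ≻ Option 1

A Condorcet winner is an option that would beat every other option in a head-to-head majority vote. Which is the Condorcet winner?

Option 3

Option 3 vs Option 1: 26–11
Option 3 vs Option 2: 28–9
Option 3 vs Option 4: 26–11
Option 3 vs Option 5: 21–16
Option 3 beats every other option.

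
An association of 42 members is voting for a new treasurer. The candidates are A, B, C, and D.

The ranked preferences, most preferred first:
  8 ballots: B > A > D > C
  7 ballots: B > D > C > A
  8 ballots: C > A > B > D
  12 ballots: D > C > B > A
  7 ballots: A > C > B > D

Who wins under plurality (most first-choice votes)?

First-place votes: A 7, B 15, C 8, D 12.

B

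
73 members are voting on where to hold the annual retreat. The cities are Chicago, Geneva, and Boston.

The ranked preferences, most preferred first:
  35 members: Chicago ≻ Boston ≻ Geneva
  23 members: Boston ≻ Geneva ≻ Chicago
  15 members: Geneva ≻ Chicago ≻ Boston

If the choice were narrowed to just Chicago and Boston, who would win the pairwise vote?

Chicago is ranked above Boston on 50 ballots; Boston above Chicago on 23.

Chicago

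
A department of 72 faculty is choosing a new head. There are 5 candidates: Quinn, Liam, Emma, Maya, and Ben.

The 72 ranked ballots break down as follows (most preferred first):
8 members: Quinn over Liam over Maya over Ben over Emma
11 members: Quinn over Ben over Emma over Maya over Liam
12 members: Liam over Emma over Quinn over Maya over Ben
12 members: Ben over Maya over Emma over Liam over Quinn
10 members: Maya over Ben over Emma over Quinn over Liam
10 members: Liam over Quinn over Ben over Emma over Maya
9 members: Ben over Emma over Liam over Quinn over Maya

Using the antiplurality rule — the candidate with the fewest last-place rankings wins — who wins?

Last-place votes: Quinn 12, Liam 21, Emma 8, Maya 19, Ben 12.

Emma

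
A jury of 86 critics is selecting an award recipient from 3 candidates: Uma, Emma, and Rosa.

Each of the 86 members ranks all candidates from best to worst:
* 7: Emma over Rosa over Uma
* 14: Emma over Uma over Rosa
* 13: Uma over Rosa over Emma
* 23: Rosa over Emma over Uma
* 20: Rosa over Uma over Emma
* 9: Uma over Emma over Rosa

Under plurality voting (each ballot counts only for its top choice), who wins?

Rosa

First-place votes: Uma 22, Emma 21, Rosa 43.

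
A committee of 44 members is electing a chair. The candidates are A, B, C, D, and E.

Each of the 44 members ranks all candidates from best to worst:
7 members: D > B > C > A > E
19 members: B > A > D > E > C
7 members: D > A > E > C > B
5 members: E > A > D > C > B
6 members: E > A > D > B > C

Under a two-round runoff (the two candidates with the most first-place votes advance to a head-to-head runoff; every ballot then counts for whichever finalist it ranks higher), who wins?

Round 1 first-place votes: A 0, B 19, C 0, D 14, E 11. B and D advance.
Runoff: B is ranked above D on 19 ballots, D above B on 25.

D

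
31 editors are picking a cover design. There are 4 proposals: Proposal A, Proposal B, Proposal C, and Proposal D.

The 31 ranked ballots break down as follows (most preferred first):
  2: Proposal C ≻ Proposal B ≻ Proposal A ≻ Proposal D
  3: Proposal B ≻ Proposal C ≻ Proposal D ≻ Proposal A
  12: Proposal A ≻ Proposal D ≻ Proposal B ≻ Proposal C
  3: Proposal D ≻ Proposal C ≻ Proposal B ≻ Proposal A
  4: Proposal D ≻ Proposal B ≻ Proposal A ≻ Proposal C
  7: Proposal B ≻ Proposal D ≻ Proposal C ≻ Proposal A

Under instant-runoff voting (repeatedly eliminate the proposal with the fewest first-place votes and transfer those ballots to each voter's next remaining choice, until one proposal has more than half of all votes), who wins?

Round 1: Proposal A 12, Proposal B 10, Proposal C 2, Proposal D 7. Proposal C eliminated.
Round 2: Proposal A 12, Proposal B 12, Proposal D 7. Proposal D eliminated.
Round 3: Proposal A 12, Proposal B 19. Proposal B has a majority (≥16).

Proposal B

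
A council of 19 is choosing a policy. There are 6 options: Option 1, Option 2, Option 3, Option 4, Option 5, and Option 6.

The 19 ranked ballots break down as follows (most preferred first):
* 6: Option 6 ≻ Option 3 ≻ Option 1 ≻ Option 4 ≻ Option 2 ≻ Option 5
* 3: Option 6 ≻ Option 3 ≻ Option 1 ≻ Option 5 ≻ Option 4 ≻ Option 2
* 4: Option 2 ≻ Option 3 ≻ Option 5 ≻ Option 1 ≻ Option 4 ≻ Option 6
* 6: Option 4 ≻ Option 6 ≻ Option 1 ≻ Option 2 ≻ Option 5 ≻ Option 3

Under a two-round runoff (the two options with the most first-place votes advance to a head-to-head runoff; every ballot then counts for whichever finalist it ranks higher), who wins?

Option 4

Round 1 first-place votes: Option 1 0, Option 2 4, Option 3 0, Option 4 6, Option 5 0, Option 6 9. Option 6 and Option 4 advance.
Runoff: Option 6 is ranked above Option 4 on 9 ballots, Option 4 above Option 6 on 10.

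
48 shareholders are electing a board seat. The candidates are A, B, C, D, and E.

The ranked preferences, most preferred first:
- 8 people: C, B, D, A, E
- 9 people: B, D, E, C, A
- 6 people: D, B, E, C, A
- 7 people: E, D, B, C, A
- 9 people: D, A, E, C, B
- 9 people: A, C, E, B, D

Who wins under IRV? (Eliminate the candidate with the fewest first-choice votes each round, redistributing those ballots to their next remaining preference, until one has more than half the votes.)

Round 1: A 9, B 9, C 8, D 15, E 7. E eliminated.
Round 2: A 9, B 9, C 8, D 22. C eliminated.
Round 3: A 9, B 17, D 22. A eliminated.
Round 4: B 26, D 22. B has a majority (≥25).

B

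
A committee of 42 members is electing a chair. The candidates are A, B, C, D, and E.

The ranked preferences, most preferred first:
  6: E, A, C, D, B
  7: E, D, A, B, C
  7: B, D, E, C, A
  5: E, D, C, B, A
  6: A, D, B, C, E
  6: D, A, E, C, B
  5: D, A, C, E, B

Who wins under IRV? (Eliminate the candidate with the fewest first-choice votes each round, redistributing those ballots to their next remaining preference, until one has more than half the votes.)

Round 1: A 6, B 7, C 0, D 11, E 18. C eliminated.
Round 2: A 6, B 7, D 11, E 18. A eliminated.
Round 3: B 7, D 17, E 18. B eliminated.
Round 4: D 24, E 18. D has a majority (≥22).

D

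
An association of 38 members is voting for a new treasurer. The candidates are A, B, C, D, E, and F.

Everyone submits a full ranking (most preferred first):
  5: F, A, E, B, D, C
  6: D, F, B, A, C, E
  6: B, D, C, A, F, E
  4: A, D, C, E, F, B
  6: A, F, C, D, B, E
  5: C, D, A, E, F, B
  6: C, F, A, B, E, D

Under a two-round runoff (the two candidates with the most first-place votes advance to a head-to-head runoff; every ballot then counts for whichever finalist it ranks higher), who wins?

Round 1 first-place votes: A 10, B 6, C 11, D 6, E 0, F 5. C and A advance.
Runoff: C is ranked above A on 17 ballots, A above C on 21.

A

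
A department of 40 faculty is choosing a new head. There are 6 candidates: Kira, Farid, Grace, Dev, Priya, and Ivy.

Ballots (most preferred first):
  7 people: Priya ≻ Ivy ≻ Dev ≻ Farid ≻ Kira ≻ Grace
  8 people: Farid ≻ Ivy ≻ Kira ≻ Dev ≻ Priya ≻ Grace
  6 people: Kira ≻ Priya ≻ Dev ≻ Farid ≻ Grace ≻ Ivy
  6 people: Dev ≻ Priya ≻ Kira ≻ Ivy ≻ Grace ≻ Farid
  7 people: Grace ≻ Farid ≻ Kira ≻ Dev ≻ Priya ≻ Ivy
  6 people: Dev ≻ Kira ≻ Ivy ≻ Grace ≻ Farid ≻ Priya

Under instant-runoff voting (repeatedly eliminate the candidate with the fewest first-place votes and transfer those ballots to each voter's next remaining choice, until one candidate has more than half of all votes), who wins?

Round 1: Kira 6, Farid 8, Grace 7, Dev 12, Priya 7, Ivy 0. Ivy eliminated.
Round 2: Kira 6, Farid 8, Grace 7, Dev 12, Priya 7. Kira eliminated.
Round 3: Farid 8, Grace 7, Dev 12, Priya 13. Grace eliminated.
Round 4: Farid 15, Dev 12, Priya 13. Dev eliminated.
Round 5: Farid 21, Priya 19. Farid has a majority (≥21).

Farid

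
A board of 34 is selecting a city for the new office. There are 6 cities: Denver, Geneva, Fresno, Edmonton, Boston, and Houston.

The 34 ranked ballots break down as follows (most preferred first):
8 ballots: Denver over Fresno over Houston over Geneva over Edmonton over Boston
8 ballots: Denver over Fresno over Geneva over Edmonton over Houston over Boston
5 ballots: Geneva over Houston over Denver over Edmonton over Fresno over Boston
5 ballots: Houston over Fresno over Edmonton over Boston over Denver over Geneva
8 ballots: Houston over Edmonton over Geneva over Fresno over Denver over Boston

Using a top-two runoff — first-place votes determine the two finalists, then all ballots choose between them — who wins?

Houston

Round 1 first-place votes: Denver 16, Geneva 5, Fresno 0, Edmonton 0, Boston 0, Houston 13. Denver and Houston advance.
Runoff: Denver is ranked above Houston on 16 ballots, Houston above Denver on 18.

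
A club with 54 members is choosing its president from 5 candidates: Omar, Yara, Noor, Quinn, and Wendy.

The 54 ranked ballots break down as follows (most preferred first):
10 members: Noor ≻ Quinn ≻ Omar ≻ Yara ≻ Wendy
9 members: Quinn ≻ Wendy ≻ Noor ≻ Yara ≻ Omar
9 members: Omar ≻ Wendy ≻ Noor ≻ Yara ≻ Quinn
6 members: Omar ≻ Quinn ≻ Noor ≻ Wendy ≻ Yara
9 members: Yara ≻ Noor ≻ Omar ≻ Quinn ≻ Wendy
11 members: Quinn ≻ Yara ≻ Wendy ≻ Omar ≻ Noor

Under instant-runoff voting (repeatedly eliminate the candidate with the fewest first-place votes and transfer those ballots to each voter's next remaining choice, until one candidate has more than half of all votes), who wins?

Round 1: Omar 15, Yara 9, Noor 10, Quinn 20, Wendy 0. Wendy eliminated.
Round 2: Omar 15, Yara 9, Noor 10, Quinn 20. Yara eliminated.
Round 3: Omar 15, Noor 19, Quinn 20. Omar eliminated.
Round 4: Noor 28, Quinn 26. Noor has a majority (≥28).

Noor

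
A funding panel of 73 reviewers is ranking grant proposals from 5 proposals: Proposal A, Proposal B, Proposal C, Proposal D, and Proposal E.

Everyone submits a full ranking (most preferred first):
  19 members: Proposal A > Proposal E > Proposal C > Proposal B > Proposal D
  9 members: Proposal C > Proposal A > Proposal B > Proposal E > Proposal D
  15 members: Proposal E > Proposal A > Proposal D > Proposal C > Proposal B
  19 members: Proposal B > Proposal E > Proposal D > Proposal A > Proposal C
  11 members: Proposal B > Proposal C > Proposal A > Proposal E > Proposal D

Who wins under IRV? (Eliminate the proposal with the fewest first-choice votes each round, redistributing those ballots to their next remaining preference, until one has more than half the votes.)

Round 1: Proposal A 19, Proposal B 30, Proposal C 9, Proposal D 0, Proposal E 15. Proposal D eliminated.
Round 2: Proposal A 19, Proposal B 30, Proposal C 9, Proposal E 15. Proposal C eliminated.
Round 3: Proposal A 28, Proposal B 30, Proposal E 15. Proposal E eliminated.
Round 4: Proposal A 43, Proposal B 30. Proposal A has a majority (≥37).

Proposal A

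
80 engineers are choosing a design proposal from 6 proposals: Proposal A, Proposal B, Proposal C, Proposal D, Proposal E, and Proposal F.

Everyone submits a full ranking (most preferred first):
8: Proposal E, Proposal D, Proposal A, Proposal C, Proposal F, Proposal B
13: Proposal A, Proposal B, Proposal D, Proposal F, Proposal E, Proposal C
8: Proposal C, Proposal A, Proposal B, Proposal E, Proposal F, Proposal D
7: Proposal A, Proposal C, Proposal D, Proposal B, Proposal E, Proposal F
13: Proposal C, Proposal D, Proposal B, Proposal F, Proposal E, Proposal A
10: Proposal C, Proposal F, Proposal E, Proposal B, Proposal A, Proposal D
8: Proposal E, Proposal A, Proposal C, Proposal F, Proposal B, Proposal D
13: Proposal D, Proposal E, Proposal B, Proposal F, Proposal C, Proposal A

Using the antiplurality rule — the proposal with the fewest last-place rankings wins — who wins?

Proposal E

Last-place votes: Proposal A 26, Proposal B 8, Proposal C 13, Proposal D 26, Proposal E 0, Proposal F 7.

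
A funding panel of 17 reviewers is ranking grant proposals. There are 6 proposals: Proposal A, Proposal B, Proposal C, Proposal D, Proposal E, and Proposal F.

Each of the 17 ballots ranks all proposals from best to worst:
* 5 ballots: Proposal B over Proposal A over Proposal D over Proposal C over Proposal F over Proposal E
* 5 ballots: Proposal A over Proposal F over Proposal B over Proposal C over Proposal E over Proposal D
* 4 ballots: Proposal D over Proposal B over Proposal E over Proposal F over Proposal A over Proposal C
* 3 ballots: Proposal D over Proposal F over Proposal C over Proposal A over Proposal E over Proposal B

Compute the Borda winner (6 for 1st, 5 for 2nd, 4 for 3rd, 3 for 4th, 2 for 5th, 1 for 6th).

Proposal B

Proposal A: 5×5 + 5×6 + 4×2 + 3×3 = 72
Proposal B: 5×6 + 5×4 + 4×5 + 3×1 = 73
Proposal C: 5×3 + 5×3 + 4×1 + 3×4 = 46
Proposal D: 5×4 + 5×1 + 4×6 + 3×6 = 67
Proposal E: 5×1 + 5×2 + 4×4 + 3×2 = 37
Proposal F: 5×2 + 5×5 + 4×3 + 3×5 = 62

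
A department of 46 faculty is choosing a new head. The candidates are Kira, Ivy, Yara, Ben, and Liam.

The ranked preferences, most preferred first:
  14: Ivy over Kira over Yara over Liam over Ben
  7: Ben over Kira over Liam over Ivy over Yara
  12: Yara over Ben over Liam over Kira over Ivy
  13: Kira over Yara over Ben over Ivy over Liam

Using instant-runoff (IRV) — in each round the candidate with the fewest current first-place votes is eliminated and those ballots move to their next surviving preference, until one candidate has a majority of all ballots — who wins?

Kira

Round 1: Kira 13, Ivy 14, Yara 12, Ben 7, Liam 0. Liam eliminated.
Round 2: Kira 13, Ivy 14, Yara 12, Ben 7. Ben eliminated.
Round 3: Kira 20, Ivy 14, Yara 12. Yara eliminated.
Round 4: Kira 32, Ivy 14. Kira has a majority (≥24).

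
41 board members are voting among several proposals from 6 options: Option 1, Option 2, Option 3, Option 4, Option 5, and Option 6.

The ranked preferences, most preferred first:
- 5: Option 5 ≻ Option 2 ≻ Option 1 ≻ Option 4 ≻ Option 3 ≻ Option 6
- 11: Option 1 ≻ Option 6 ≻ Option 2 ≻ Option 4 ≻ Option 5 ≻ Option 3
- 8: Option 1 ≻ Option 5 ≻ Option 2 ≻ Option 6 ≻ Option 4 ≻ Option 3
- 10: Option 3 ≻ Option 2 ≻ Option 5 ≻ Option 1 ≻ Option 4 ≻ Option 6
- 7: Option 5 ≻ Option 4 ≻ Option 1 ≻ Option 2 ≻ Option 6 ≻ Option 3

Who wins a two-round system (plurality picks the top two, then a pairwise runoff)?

Option 5

Round 1 first-place votes: Option 1 19, Option 2 0, Option 3 10, Option 4 0, Option 5 12, Option 6 0. Option 1 and Option 5 advance.
Runoff: Option 1 is ranked above Option 5 on 19 ballots, Option 5 above Option 1 on 22.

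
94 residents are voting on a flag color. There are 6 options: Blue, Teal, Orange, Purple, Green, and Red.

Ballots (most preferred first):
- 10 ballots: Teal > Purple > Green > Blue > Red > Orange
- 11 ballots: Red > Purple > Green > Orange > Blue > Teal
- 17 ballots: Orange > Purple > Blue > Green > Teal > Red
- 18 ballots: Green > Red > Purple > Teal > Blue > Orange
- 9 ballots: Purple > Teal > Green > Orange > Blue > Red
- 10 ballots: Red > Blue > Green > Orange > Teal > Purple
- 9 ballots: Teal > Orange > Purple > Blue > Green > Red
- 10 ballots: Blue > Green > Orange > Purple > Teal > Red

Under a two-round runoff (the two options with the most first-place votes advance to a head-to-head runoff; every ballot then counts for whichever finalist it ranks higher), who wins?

Round 1 first-place votes: Blue 10, Teal 19, Orange 17, Purple 9, Green 18, Red 21. Red and Teal advance.
Runoff: Red is ranked above Teal on 39 ballots, Teal above Red on 55.

Teal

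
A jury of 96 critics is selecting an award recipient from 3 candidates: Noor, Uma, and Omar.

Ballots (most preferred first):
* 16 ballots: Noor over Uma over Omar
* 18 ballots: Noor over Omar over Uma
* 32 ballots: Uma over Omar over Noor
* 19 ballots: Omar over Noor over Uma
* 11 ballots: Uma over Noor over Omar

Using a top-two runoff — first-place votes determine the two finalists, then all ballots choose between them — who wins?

Noor

Round 1 first-place votes: Noor 34, Uma 43, Omar 19. Uma and Noor advance.
Runoff: Uma is ranked above Noor on 43 ballots, Noor above Uma on 53.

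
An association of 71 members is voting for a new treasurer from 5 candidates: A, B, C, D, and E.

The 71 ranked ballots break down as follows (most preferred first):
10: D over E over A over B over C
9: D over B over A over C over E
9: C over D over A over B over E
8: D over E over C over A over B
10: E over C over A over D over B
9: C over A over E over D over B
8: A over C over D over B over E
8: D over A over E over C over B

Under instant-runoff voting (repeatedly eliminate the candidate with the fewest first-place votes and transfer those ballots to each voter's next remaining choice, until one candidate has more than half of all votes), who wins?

C

Round 1: A 8, B 0, C 18, D 35, E 10. B eliminated.
Round 2: A 8, C 18, D 35, E 10. A eliminated.
Round 3: C 26, D 35, E 10. E eliminated.
Round 4: C 36, D 35. C has a majority (≥36).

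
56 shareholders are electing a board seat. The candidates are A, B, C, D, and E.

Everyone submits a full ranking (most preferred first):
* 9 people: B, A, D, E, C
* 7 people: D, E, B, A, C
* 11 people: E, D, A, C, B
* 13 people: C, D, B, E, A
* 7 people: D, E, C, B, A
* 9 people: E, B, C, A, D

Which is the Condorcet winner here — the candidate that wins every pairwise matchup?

D

D vs A: 38–18
D vs B: 38–18
D vs C: 34–22
D vs E: 36–20
D beats every other candidate.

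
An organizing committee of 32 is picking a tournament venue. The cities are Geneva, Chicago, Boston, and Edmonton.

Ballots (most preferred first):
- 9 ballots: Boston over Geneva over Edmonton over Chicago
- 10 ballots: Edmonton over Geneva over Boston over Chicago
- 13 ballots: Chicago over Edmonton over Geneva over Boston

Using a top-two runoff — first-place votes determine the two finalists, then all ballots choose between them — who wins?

Edmonton

Round 1 first-place votes: Geneva 0, Chicago 13, Boston 9, Edmonton 10. Chicago and Edmonton advance.
Runoff: Chicago is ranked above Edmonton on 13 ballots, Edmonton above Chicago on 19.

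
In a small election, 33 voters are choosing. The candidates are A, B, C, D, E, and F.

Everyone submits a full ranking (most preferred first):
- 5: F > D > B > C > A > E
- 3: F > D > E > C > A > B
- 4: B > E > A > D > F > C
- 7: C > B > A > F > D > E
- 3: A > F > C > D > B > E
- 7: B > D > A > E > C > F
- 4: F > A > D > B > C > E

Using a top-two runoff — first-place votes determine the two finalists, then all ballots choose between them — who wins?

Round 1 first-place votes: A 3, B 11, C 7, D 0, E 0, F 12. F and B advance.
Runoff: F is ranked above B on 15 ballots, B above F on 18.

B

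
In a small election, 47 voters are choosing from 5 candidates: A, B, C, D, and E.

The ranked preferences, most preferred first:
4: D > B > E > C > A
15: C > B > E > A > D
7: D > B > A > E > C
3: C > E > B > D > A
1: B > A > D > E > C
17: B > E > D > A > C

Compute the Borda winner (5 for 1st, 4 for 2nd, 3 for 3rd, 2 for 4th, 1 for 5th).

A: 4×1 + 15×2 + 7×3 + 3×1 + 1×4 + 17×2 = 96
B: 4×4 + 15×4 + 7×4 + 3×3 + 1×5 + 17×5 = 203
C: 4×2 + 15×5 + 7×1 + 3×5 + 1×1 + 17×1 = 123
D: 4×5 + 15×1 + 7×5 + 3×2 + 1×3 + 17×3 = 130
E: 4×3 + 15×3 + 7×2 + 3×4 + 1×2 + 17×4 = 153

B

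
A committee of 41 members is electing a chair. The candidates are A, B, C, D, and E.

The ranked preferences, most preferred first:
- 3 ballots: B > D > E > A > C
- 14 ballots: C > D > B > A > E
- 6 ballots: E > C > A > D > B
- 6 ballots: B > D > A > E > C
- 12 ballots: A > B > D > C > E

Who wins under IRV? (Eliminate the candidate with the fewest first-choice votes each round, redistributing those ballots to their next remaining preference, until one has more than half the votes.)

A

Round 1: A 12, B 9, C 14, D 0, E 6. D eliminated.
Round 2: A 12, B 9, C 14, E 6. E eliminated.
Round 3: A 12, B 9, C 20. B eliminated.
Round 4: A 21, C 20. A has a majority (≥21).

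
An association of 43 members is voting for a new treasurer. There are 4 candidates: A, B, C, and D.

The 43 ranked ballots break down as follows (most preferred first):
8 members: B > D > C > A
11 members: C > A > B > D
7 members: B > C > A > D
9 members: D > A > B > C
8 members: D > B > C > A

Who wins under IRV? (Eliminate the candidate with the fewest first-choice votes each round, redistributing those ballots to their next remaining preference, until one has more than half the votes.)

Round 1: A 0, B 15, C 11, D 17. A eliminated.
Round 2: B 15, C 11, D 17. C eliminated.
Round 3: B 26, D 17. B has a majority (≥22).

B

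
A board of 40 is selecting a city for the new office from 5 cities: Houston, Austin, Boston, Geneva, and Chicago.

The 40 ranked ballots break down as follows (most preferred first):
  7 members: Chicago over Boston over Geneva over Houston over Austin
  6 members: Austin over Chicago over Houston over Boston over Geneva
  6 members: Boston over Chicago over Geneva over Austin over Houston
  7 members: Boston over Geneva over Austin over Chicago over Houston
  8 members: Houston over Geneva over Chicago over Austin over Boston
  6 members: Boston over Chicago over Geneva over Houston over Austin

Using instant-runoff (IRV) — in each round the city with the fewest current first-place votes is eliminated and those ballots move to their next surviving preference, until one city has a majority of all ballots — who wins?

Chicago

Round 1: Houston 8, Austin 6, Boston 19, Geneva 0, Chicago 7. Geneva eliminated.
Round 2: Houston 8, Austin 6, Boston 19, Chicago 7. Austin eliminated.
Round 3: Houston 8, Boston 19, Chicago 13. Houston eliminated.
Round 4: Boston 19, Chicago 21. Chicago has a majority (≥21).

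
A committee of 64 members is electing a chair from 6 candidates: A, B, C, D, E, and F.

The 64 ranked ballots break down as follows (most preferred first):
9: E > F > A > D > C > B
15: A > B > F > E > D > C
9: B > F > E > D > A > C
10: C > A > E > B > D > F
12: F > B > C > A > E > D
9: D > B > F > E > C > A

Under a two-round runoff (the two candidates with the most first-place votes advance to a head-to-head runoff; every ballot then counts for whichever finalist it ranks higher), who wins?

F

Round 1 first-place votes: A 15, B 9, C 10, D 9, E 9, F 12. A and F advance.
Runoff: A is ranked above F on 25 ballots, F above A on 39.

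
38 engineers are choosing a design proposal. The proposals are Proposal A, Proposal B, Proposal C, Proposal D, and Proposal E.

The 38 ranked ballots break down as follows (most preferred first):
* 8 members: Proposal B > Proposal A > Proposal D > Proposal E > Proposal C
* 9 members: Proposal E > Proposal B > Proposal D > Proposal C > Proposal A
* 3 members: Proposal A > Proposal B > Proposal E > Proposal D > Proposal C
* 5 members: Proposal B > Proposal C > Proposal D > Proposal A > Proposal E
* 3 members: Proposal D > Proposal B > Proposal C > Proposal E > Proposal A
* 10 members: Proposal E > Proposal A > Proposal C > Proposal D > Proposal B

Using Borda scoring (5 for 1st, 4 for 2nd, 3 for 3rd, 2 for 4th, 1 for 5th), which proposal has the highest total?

Proposal B

Proposal A: 8×4 + 9×1 + 3×5 + 5×2 + 3×1 + 10×4 = 109
Proposal B: 8×5 + 9×4 + 3×4 + 5×5 + 3×4 + 10×1 = 135
Proposal C: 8×1 + 9×2 + 3×1 + 5×4 + 3×3 + 10×3 = 88
Proposal D: 8×3 + 9×3 + 3×2 + 5×3 + 3×5 + 10×2 = 107
Proposal E: 8×2 + 9×5 + 3×3 + 5×1 + 3×2 + 10×5 = 131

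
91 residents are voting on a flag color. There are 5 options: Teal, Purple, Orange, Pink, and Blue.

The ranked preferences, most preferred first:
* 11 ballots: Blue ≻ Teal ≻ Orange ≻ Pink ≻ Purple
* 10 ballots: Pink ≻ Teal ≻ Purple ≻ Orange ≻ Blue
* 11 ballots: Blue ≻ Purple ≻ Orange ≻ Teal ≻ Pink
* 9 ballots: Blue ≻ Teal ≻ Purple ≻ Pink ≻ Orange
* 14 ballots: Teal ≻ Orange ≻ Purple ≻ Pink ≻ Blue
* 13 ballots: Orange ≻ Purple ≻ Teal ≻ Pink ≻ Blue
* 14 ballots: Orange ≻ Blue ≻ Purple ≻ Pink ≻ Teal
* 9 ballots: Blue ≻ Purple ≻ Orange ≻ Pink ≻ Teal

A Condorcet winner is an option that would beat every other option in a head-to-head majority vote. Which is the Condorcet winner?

Orange

Orange vs Teal: 47–44
Orange vs Purple: 52–39
Orange vs Pink: 72–19
Orange vs Blue: 51–40
Orange beats every other option.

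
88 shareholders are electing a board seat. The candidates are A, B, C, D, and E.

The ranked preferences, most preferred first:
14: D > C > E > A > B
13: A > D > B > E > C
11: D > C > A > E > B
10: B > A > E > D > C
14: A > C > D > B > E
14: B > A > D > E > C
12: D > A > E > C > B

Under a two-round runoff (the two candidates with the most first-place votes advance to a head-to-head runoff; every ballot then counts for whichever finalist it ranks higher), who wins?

A

Round 1 first-place votes: A 27, B 24, C 0, D 37, E 0. D and A advance.
Runoff: D is ranked above A on 37 ballots, A above D on 51.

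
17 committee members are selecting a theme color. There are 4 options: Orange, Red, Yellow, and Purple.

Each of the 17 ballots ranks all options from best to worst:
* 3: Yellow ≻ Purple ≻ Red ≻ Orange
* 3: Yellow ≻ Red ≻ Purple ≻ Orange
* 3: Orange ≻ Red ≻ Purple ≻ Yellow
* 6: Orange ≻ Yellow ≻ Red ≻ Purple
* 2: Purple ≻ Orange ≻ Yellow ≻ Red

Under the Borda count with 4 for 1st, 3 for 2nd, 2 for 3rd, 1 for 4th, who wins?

Orange: 3×1 + 3×1 + 3×4 + 6×4 + 2×3 = 48
Red: 3×2 + 3×3 + 3×3 + 6×2 + 2×1 = 38
Yellow: 3×4 + 3×4 + 3×1 + 6×3 + 2×2 = 49
Purple: 3×3 + 3×2 + 3×2 + 6×1 + 2×4 = 35

Yellow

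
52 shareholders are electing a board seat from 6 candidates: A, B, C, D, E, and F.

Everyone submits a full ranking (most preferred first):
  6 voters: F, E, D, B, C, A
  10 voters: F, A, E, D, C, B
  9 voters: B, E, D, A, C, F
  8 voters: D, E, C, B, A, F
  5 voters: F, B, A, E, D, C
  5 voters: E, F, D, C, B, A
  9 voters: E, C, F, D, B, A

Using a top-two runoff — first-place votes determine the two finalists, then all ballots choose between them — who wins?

E

Round 1 first-place votes: A 0, B 9, C 0, D 8, E 14, F 21. F and E advance.
Runoff: F is ranked above E on 21 ballots, E above F on 31.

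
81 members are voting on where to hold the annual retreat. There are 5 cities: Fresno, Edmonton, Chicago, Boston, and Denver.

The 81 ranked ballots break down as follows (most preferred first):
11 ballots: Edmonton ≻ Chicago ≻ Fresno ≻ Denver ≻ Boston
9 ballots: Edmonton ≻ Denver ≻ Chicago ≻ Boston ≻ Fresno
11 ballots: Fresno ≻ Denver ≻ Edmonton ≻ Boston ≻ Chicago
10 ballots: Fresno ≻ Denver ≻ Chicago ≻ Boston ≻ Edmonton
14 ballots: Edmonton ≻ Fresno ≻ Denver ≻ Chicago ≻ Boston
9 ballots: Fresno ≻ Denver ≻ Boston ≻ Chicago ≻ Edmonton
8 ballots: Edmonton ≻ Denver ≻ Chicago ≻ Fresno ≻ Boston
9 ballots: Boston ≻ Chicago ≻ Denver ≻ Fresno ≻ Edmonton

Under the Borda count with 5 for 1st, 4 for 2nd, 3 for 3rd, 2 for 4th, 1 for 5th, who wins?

Fresno

Fresno: 11×3 + 9×1 + 11×5 + 10×5 + 14×4 + 9×5 + 8×2 + 9×2 = 282
Edmonton: 11×5 + 9×5 + 11×3 + 10×1 + 14×5 + 9×1 + 8×5 + 9×1 = 271
Chicago: 11×4 + 9×3 + 11×1 + 10×3 + 14×2 + 9×2 + 8×3 + 9×4 = 218
Boston: 11×1 + 9×2 + 11×2 + 10×2 + 14×1 + 9×3 + 8×1 + 9×5 = 165
Denver: 11×2 + 9×4 + 11×4 + 10×4 + 14×3 + 9×4 + 8×4 + 9×3 = 279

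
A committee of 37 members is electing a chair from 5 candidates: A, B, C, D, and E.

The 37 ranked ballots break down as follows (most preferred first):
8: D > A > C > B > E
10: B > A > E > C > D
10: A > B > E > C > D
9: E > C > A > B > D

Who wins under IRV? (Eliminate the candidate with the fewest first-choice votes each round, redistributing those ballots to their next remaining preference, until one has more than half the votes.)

Round 1: A 10, B 10, C 0, D 8, E 9. C eliminated.
Round 2: A 10, B 10, D 8, E 9. D eliminated.
Round 3: A 18, B 10, E 9. E eliminated.
Round 4: A 27, B 10. A has a majority (≥19).

A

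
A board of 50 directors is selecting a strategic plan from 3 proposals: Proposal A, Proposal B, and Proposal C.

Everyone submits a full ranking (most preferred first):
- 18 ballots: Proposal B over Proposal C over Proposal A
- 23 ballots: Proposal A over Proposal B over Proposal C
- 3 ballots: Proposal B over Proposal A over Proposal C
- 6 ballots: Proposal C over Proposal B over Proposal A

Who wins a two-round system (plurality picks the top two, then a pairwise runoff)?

Proposal B

Round 1 first-place votes: Proposal A 23, Proposal B 21, Proposal C 6. Proposal A and Proposal B advance.
Runoff: Proposal A is ranked above Proposal B on 23 ballots, Proposal B above Proposal A on 27.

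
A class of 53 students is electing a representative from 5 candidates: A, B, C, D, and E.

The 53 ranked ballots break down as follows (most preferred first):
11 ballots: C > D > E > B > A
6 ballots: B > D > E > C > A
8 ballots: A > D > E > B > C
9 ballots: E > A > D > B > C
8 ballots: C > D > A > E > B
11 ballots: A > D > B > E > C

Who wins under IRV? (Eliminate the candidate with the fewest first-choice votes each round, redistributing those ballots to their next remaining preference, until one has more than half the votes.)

A

Round 1: A 19, B 6, C 19, D 0, E 9. D eliminated.
Round 2: A 19, B 6, C 19, E 9. B eliminated.
Round 3: A 19, C 19, E 15. E eliminated.
Round 4: A 28, C 25. A has a majority (≥27).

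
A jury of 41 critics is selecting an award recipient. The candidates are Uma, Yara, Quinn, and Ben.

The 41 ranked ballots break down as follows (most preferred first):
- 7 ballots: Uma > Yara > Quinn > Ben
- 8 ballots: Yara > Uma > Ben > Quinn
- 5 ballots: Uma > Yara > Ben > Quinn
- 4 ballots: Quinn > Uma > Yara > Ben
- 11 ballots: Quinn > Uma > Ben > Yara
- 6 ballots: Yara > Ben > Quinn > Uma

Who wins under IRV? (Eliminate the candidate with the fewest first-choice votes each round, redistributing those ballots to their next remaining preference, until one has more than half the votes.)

Yara

Round 1: Uma 12, Yara 14, Quinn 15, Ben 0. Ben eliminated.
Round 2: Uma 12, Yara 14, Quinn 15. Uma eliminated.
Round 3: Yara 26, Quinn 15. Yara has a majority (≥21).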